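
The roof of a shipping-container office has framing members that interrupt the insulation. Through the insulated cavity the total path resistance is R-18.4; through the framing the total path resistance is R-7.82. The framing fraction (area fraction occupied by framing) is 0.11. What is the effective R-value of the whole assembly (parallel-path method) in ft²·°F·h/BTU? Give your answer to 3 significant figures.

16.0 ft²·°F·h/BTU

U_eff = 0.89/18.4 + 0.11/7.82 = 0.04837 + 0.01407 = 0.06244
R_eff = 1/U_eff = 16.02 ft²·°F·h/BTU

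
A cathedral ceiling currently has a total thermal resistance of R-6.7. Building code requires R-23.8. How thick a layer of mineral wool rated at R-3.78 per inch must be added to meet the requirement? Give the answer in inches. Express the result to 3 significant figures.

ΔR = 23.8 − 6.7 = 17.1 ft²·°F·h/BTU
L = ΔR / (R/in) = 17.1/3.78 = 4.524 in

4.52 in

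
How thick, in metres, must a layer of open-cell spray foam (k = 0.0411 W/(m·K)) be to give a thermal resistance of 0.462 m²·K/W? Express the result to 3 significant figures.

L = R·k = 0.462 × 0.0411 = 0.01899 m

0.0190 m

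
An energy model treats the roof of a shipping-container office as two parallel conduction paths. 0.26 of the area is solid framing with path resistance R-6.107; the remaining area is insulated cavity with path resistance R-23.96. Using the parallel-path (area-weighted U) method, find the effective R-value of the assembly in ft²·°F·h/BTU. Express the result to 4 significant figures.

13.61 ft²·°F·h/BTU

U_eff = 0.74/23.96 + 0.26/6.107 = 0.030885 + 0.042574 = 0.073459
R_eff = 1/U_eff = 13.613 ft²·°F·h/BTU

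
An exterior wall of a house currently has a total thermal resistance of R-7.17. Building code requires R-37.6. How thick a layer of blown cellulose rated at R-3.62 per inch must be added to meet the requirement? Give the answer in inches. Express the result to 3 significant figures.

8.41 in

ΔR = 37.6 − 7.17 = 30.43 ft²·°F·h/BTU
L = ΔR / (R/in) = 30.43/3.62 = 8.406 in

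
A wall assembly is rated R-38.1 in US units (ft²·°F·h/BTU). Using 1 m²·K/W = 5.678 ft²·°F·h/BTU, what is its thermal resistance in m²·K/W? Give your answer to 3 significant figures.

6.71 m²·K/W

R_SI = 38.1/5.678 = 6.71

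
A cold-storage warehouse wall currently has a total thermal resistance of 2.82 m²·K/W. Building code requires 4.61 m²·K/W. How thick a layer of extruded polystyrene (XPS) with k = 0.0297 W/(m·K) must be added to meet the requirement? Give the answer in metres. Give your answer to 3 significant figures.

ΔR = 4.61 − 2.82 = 1.79 m²·K/W
L = ΔR × k = 1.79 × 0.0297 = 0.05316 m

0.0532 m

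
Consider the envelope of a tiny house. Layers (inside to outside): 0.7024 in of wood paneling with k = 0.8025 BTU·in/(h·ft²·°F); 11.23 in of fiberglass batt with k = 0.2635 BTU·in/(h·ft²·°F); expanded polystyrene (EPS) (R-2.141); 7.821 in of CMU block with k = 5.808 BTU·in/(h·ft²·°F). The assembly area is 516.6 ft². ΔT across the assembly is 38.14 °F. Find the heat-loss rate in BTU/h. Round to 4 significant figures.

0.7024/0.8025 = 0.87526
11.23/0.2635 = 42.619
7.821/5.808 = 1.3466
R_total = 0.87526 + 42.619 + 2.141 + 1.3466 = 46.981 ft²·°F·h/BTU
Q = A·ΔT/R = 516.6 × 38.14 / 46.981 = 419.38 BTU/h

419.4 BTU/h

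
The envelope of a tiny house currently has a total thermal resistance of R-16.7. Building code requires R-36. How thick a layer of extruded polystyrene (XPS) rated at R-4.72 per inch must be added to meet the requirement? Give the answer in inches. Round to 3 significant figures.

4.09 in

ΔR = 36 − 16.7 = 19.3 ft²·°F·h/BTU
L = ΔR / (R/in) = 19.3/4.72 = 4.089 in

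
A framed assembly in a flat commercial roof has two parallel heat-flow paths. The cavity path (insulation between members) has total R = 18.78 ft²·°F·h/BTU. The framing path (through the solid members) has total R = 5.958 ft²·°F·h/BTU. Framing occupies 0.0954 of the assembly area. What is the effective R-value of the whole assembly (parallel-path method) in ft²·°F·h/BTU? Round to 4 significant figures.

U_eff = 0.9046/18.78 + 0.0954/5.958 = 0.048168 + 0.016012 = 0.06418
R_eff = 1/U_eff = 15.581 ft²·°F·h/BTU

15.58 ft²·°F·h/BTU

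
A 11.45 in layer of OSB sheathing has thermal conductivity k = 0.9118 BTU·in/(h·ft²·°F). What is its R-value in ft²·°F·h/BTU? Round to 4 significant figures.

R = L/k = 11.45/0.9118 = 12.558 ft²·°F·h/BTU

12.56 ft²·°F·h/BTU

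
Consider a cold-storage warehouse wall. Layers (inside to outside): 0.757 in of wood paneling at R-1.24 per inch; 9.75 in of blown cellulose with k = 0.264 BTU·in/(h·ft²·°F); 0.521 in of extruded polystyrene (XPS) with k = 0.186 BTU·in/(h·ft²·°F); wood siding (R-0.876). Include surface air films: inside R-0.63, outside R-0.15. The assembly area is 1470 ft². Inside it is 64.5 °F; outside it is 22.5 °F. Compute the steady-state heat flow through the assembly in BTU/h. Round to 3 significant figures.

0.757 × 1.24 = 0.9387
9.75/0.264 = 36.93
0.521/0.186 = 2.801
R_total = 0.63 + 0.9387 + 36.93 + 2.801 + 0.876 + 0.15 = 42.33 ft²·°F·h/BTU
Q = A·ΔT/R = 1470 × (64.5 − 22.5) / 42.33 = 1459 BTU/h

1460 BTU/h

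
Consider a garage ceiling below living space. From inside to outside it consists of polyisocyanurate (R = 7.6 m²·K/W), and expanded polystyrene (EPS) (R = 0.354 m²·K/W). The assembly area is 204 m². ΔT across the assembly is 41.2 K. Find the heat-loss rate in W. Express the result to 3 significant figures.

R_total = 7.6 + 0.354 = 7.954 m²·K/W
Q = A·ΔT/R = 204 × 41.2 / 7.954 = 1057 W

1060 W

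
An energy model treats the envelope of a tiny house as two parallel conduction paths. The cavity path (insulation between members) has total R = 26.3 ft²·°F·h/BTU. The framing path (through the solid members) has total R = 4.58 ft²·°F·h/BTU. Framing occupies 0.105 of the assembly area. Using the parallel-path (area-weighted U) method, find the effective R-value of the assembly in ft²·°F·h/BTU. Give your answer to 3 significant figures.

U_eff = 0.895/26.3 + 0.105/4.58 = 0.03403 + 0.02293 = 0.05696
R_eff = 1/U_eff = 17.56 ft²·°F·h/BTU

17.6 ft²·°F·h/BTU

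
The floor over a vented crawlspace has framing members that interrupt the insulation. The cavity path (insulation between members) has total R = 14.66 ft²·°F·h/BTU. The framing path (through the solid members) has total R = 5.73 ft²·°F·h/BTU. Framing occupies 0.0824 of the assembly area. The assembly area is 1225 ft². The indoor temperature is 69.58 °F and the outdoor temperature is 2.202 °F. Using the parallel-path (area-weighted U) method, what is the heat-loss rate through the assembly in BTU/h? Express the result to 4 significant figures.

U_eff = 0.9176/14.66 + 0.0824/5.73 = 0.062592 + 0.01438 = 0.076973
R_eff = 1/U_eff = 12.992 ft²·°F·h/BTU
Q = 1225 × (69.58 − 2.202) / 12.992 = 6353.2 BTU/h

6353 BTU/h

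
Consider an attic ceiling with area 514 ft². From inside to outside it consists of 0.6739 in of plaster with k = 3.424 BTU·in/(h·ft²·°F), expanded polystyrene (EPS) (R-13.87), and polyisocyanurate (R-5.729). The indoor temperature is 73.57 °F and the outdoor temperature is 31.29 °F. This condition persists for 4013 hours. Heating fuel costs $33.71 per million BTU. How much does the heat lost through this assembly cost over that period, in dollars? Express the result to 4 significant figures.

0.6739/3.424 = 0.19682
R_total = 0.19682 + 13.87 + 5.729 = 19.796 ft²·°F·h/BTU
Q = 514 × (73.57 − 31.29) / 19.796 = 1097.8 BTU/h
E = 1097.8 × 4013 = 4405500 BTU
Cost = 4405500/10⁶ × 33.71 = $148.51

148.5 dollars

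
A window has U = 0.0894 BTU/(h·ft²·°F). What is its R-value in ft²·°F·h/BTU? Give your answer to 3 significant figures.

11.2 ft²·°F·h/BTU

R = 1/U = 1/0.0894 = 11.19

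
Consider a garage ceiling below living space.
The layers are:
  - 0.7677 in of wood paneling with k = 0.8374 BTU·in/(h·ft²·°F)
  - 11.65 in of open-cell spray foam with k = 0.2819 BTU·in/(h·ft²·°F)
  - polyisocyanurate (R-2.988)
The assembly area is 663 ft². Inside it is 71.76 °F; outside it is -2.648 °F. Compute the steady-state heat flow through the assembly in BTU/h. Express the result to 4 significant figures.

1091 BTU/h

0.7677/0.8374 = 0.91677
11.65/0.2819 = 41.327
R_total = 0.91677 + 41.327 + 2.988 = 45.231 ft²·°F·h/BTU
Q = A·ΔT/R = 663 × (71.76 − (-2.648)) / 45.231 = 1090.7 BTU/h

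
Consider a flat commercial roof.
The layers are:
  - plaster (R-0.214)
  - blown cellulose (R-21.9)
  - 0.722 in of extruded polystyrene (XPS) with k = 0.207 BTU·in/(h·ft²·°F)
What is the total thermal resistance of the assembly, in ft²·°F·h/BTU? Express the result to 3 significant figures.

0.722/0.207 = 3.488
R_total = 0.214 + 21.9 + 3.488 = 25.6 ft²·°F·h/BTU

25.6 ft²·°F·h/BTU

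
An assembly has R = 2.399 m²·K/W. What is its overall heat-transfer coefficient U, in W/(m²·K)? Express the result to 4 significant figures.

U = 1/R = 1/2.399 = 0.41684

0.4168 W/(m²·K)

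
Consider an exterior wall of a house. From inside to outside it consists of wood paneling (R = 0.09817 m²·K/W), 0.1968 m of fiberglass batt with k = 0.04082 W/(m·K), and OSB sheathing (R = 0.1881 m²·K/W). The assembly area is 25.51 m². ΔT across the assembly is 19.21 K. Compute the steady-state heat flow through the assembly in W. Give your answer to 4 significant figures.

0.1968/0.04082 = 4.8212
R_total = 0.09817 + 4.8212 + 0.1881 = 5.1074 m²·K/W
Q = A·ΔT/R = 25.51 × 19.21 / 5.1074 = 95.948 W

95.95 W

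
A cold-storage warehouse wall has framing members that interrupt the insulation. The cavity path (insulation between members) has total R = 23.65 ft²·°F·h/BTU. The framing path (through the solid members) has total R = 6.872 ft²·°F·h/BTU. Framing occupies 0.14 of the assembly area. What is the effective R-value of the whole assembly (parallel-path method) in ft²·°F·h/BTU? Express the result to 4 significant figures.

U_eff = 0.86/23.65 + 0.14/6.872 = 0.036364 + 0.020373 = 0.056736
R_eff = 1/U_eff = 17.625 ft²·°F·h/BTU

17.63 ft²·°F·h/BTU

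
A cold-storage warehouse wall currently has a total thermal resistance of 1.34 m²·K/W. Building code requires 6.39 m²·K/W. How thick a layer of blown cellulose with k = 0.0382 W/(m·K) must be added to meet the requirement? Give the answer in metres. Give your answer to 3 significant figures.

0.193 m

ΔR = 6.39 − 1.34 = 5.05 m²·K/W
L = ΔR × k = 5.05 × 0.0382 = 0.1929 m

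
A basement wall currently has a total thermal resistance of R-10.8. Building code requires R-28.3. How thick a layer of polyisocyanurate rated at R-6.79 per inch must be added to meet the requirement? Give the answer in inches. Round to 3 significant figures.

ΔR = 28.3 − 10.8 = 17.5 ft²·°F·h/BTU
L = ΔR / (R/in) = 17.5/6.79 = 2.577 in

2.58 in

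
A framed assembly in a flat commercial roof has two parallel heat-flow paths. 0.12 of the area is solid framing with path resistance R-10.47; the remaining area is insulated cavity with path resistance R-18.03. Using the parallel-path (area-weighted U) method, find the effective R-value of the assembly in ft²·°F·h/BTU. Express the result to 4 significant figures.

16.59 ft²·°F·h/BTU

U_eff = 0.88/18.03 + 0.12/10.47 = 0.048808 + 0.011461 = 0.060269
R_eff = 1/U_eff = 16.592 ft²·°F·h/BTU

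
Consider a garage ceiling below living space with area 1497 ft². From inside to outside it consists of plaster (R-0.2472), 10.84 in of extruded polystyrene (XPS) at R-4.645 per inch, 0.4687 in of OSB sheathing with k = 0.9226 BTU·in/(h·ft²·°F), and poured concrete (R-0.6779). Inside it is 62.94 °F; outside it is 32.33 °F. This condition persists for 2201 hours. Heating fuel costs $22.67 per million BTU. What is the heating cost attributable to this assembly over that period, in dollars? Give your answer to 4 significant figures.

10.84 × 4.645 = 50.352
0.4687/0.9226 = 0.50802
R_total = 0.2472 + 50.352 + 0.50802 + 0.6779 = 51.785 ft²·°F·h/BTU
Q = 1497 × (62.94 − 32.33) / 51.785 = 884.87 BTU/h
E = 884.87 × 2201 = 1947600 BTU
Cost = 1947600/10⁶ × 22.67 = $44.152

44.15 dollars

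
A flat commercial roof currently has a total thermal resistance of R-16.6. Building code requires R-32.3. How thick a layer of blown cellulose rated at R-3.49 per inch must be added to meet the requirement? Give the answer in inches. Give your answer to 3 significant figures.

ΔR = 32.3 − 16.6 = 15.7 ft²·°F·h/BTU
L = ΔR / (R/in) = 15.7/3.49 = 4.499 in

4.50 in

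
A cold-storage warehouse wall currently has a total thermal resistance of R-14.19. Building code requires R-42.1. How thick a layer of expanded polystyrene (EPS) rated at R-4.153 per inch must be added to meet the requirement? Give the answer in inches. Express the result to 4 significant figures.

6.720 in

ΔR = 42.1 − 14.19 = 27.91 ft²·°F·h/BTU
L = ΔR / (R/in) = 27.91/4.153 = 6.7204 in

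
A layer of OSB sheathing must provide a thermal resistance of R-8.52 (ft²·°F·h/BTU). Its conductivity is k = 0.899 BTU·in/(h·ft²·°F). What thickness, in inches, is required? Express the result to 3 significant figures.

7.66 in

L = R × k = 8.52 × 0.899 = 7.659 in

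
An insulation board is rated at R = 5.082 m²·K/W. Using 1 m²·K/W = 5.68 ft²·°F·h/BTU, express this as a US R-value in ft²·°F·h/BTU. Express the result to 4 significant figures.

28.87 ft²·°F·h/BTU

R_US = 5.082 × 5.68 = 28.866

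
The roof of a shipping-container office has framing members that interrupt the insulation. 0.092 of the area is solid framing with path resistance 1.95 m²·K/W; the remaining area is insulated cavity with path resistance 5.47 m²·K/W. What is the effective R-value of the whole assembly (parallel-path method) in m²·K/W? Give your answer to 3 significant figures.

4.69 m²·K/W

U_eff = 0.908/5.47 + 0.092/1.95 = 0.166 + 0.04718 = 0.2132
R_eff = 1/U_eff = 4.691 m²·K/W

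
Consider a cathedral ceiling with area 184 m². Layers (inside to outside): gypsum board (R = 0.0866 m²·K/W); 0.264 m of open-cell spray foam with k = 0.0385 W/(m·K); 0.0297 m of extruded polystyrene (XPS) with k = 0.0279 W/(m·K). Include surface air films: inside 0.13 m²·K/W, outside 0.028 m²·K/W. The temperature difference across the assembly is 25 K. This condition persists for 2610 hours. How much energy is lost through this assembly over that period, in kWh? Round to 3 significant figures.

1470 kWh

0.264/0.0385 = 6.857
0.0297/0.0279 = 1.065
R_total = 0.13 + 0.0866 + 6.857 + 1.065 + 0.028 = 8.166 m²·K/W
Q = 184 × 25 / 8.166 = 563.3 W
E = 563.3 W × 2610 h / 1000 = 1470 kWh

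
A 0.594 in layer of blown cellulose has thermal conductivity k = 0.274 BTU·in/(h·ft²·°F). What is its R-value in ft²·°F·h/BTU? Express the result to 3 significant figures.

R = L/k = 0.594/0.274 = 2.168 ft²·°F·h/BTU

2.17 ft²·°F·h/BTU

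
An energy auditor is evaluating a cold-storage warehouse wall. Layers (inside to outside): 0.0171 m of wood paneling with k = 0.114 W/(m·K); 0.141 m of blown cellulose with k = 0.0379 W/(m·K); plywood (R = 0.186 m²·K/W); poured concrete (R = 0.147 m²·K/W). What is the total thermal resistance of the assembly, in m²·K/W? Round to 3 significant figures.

0.0171/0.114 = 0.15
0.141/0.0379 = 3.72
R_total = 0.15 + 3.72 + 0.186 + 0.147 = 4.203 m²·K/W

4.20 m²·K/W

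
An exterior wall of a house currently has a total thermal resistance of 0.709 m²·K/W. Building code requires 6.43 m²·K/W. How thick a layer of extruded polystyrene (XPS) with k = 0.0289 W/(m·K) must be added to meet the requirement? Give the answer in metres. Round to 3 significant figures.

0.165 m

ΔR = 6.43 − 0.709 = 5.721 m²·K/W
L = ΔR × k = 5.721 × 0.0289 = 0.1653 m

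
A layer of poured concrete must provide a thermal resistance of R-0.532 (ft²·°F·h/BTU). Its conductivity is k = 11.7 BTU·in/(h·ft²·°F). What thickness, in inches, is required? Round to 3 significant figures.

6.22 in

L = R × k = 0.532 × 11.7 = 6.224 in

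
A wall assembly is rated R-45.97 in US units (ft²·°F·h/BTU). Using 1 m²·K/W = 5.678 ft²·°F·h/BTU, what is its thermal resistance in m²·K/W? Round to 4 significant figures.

R_SI = 45.97/5.678 = 8.0962

8.096 m²·K/W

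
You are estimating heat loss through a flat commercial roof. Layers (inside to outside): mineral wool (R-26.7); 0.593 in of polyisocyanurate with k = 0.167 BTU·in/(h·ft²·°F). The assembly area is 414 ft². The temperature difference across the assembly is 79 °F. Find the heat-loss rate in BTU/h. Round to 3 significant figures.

1080 BTU/h

0.593/0.167 = 3.551
R_total = 26.7 + 3.551 = 30.25 ft²·°F·h/BTU
Q = A·ΔT/R = 414 × 79 / 30.25 = 1081 BTU/h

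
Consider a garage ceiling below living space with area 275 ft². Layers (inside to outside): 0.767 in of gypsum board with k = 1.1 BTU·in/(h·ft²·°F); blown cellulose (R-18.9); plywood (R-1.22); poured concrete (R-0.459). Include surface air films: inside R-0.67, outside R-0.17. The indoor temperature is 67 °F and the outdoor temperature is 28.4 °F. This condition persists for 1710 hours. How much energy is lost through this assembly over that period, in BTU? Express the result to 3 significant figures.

821000 BTU

0.767/1.1 = 0.6973
R_total = 0.67 + 0.6973 + 18.9 + 1.22 + 0.459 + 0.17 = 22.12 ft²·°F·h/BTU
Q = 275 × (67 − 28.4) / 22.12 = 480 BTU/h
E = 480 × 1710 = 820700 BTU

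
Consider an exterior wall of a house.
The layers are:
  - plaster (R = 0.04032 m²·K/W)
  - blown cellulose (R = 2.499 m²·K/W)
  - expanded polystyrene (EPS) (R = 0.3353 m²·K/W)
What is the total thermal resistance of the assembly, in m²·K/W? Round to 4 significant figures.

R_total = 0.04032 + 2.499 + 0.3353 = 2.8746 m²·K/W

2.875 m²·K/W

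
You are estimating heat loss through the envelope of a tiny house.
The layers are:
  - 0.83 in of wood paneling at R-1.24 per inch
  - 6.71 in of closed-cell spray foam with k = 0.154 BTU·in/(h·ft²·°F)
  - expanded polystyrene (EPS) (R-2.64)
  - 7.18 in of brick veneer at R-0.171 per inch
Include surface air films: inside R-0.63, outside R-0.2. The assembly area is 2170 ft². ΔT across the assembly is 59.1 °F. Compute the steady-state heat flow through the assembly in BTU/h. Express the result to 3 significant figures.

2600 BTU/h

0.83 × 1.24 = 1.029
6.71/0.154 = 43.57
7.18 × 0.171 = 1.228
R_total = 0.63 + 1.029 + 43.57 + 2.64 + 1.228 + 0.2 = 49.3 ft²·°F·h/BTU
Q = A·ΔT/R = 2170 × 59.1 / 49.3 = 2601 BTU/h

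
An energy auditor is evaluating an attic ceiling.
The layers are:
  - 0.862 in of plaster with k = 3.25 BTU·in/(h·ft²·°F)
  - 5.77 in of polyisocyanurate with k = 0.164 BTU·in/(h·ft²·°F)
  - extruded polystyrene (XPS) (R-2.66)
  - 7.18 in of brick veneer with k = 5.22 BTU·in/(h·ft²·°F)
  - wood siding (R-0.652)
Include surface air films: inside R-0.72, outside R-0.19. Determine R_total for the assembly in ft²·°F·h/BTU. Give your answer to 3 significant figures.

41.0 ft²·°F·h/BTU

0.862/3.25 = 0.2652
5.77/0.164 = 35.18
7.18/5.22 = 1.375
R_total = 0.72 + 0.2652 + 35.18 + 2.66 + 1.375 + 0.652 + 0.19 = 41.05 ft²·°F·h/BTU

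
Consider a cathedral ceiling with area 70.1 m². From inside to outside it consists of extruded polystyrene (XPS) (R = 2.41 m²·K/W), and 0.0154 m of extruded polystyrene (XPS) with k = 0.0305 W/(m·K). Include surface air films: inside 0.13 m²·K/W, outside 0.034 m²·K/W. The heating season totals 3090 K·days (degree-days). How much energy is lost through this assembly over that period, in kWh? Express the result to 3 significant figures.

0.0154/0.0305 = 0.5049
R_total = 0.13 + 2.41 + 0.5049 + 0.034 = 3.079 m²·K/W
E = A × HDD × 24 / R / 1000 = 70.1 × 3090 × 24 / 3.079 / 1000 = 1688 kWh

1690 kWh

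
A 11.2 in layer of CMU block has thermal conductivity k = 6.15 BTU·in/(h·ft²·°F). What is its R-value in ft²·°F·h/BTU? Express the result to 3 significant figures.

R = L/k = 11.2/6.15 = 1.821 ft²·°F·h/BTU

1.82 ft²·°F·h/BTU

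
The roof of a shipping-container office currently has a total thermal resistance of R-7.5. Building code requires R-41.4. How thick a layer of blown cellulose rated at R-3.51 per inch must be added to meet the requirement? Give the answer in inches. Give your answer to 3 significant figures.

9.66 in

ΔR = 41.4 − 7.5 = 33.9 ft²·°F·h/BTU
L = ΔR / (R/in) = 33.9/3.51 = 9.658 in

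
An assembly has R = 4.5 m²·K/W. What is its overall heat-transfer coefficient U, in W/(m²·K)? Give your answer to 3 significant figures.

U = 1/R = 1/4.5 = 0.2222

0.222 W/(m²·K)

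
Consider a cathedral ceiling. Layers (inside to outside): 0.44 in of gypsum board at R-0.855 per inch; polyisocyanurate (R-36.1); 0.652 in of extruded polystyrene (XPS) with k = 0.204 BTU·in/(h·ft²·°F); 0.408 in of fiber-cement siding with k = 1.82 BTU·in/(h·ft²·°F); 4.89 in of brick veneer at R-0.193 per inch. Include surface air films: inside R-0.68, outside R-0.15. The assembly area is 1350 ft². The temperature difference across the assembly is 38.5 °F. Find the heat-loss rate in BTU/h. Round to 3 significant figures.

0.44 × 0.855 = 0.3762
0.652/0.204 = 3.196
0.408/1.82 = 0.2242
4.89 × 0.193 = 0.9438
R_total = 0.68 + 0.3762 + 36.1 + 3.196 + 0.2242 + 0.9438 + 0.15 = 41.67 ft²·°F·h/BTU
Q = A·ΔT/R = 1350 × 38.5 / 41.67 = 1247 BTU/h

1250 BTU/h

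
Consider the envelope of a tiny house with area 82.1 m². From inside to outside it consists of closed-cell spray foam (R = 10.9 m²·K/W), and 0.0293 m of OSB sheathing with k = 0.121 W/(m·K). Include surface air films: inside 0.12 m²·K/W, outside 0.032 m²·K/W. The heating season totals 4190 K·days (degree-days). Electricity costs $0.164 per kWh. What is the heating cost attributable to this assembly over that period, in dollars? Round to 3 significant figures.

120 dollars

0.0293/0.121 = 0.2421
R_total = 0.12 + 10.9 + 0.2421 + 0.032 = 11.29 m²·K/W
E = A × HDD × 24 / R / 1000 = 82.1 × 4190 × 24 / 11.29 / 1000 = 731 kWh
Cost = 731 × 0.164 = $119.9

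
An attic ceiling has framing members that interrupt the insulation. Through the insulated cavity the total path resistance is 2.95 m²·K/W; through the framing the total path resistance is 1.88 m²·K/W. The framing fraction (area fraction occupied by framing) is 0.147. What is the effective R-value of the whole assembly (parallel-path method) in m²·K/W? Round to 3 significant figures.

2.72 m²·K/W

U_eff = 0.853/2.95 + 0.147/1.88 = 0.2892 + 0.07819 = 0.3673
R_eff = 1/U_eff = 2.722 m²·K/W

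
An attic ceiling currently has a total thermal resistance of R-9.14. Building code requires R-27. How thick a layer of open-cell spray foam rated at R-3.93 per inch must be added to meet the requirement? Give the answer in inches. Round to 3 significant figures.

4.54 in

ΔR = 27 − 9.14 = 17.86 ft²·°F·h/BTU
L = ΔR / (R/in) = 17.86/3.93 = 4.545 in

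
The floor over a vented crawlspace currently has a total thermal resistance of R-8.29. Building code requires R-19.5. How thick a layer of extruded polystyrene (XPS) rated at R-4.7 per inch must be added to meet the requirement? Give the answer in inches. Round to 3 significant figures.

2.39 in

ΔR = 19.5 − 8.29 = 11.21 ft²·°F·h/BTU
L = ΔR / (R/in) = 11.21/4.7 = 2.385 in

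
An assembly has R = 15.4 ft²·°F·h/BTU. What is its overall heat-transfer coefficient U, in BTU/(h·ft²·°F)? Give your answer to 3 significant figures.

0.0649 BTU/(h·ft²·°F)

U = 1/R = 1/15.4 = 0.06494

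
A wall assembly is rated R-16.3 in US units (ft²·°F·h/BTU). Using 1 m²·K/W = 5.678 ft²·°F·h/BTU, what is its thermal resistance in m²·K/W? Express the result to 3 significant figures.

R_SI = 16.3/5.678 = 2.871

2.87 m²·K/W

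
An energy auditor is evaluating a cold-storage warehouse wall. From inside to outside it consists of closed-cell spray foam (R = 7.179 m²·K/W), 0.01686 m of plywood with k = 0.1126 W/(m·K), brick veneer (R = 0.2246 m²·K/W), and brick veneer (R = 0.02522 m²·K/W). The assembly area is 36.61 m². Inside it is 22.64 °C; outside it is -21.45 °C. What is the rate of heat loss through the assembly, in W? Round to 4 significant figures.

213.0 W

0.01686/0.1126 = 0.14973
R_total = 7.179 + 0.14973 + 0.2246 + 0.02522 = 7.5786 m²·K/W
Q = A·ΔT/R = 36.61 × (22.64 − (-21.45)) / 7.5786 = 212.99 W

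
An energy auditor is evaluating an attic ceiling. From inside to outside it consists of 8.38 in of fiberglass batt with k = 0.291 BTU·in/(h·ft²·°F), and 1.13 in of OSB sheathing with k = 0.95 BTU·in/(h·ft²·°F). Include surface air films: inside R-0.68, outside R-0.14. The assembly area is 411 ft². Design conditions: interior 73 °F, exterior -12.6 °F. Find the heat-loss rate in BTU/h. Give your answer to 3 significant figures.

1140 BTU/h

8.38/0.291 = 28.8
1.13/0.95 = 1.189
R_total = 0.68 + 28.8 + 1.189 + 0.14 = 30.81 ft²·°F·h/BTU
Q = A·ΔT/R = 411 × (73 − (-12.6)) / 30.81 = 1142 BTU/h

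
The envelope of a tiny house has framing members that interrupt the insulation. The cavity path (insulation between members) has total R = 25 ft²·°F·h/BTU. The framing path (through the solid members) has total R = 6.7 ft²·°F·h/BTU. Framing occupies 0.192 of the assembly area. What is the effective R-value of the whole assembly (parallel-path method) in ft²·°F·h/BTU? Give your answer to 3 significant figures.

U_eff = 0.808/25 + 0.192/6.7 = 0.03232 + 0.02866 = 0.06098
R_eff = 1/U_eff = 16.4 ft²·°F·h/BTU

16.4 ft²·°F·h/BTU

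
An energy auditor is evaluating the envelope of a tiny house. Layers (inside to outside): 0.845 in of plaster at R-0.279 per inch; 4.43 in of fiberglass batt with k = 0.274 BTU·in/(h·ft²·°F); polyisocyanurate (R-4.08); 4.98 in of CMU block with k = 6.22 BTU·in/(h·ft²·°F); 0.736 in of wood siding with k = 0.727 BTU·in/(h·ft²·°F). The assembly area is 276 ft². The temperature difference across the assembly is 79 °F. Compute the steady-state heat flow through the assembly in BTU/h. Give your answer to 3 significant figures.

978 BTU/h

0.845 × 0.279 = 0.2358
4.43/0.274 = 16.17
4.98/6.22 = 0.8006
0.736/0.727 = 1.012
R_total = 0.2358 + 16.17 + 4.08 + 0.8006 + 1.012 = 22.3 ft²·°F·h/BTU
Q = A·ΔT/R = 276 × 79 / 22.3 = 977.9 BTU/h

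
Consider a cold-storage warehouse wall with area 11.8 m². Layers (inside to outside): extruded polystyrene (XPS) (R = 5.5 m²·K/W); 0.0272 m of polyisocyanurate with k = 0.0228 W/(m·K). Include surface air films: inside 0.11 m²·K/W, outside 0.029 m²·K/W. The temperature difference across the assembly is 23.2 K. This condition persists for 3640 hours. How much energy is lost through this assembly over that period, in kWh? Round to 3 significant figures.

146 kWh

0.0272/0.0228 = 1.193
R_total = 0.11 + 5.5 + 1.193 + 0.029 = 6.832 m²·K/W
Q = 11.8 × 23.2 / 6.832 = 40.07 W
E = 40.07 W × 3640 h / 1000 = 145.9 kWh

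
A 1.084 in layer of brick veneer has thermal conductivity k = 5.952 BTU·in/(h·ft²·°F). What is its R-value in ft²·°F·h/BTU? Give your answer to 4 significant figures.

R = L/k = 1.084/5.952 = 0.18212 ft²·°F·h/BTU

0.1821 ft²·°F·h/BTU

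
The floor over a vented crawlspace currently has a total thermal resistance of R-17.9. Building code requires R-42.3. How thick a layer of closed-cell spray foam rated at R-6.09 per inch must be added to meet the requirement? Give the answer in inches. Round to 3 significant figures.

ΔR = 42.3 − 17.9 = 24.4 ft²·°F·h/BTU
L = ΔR / (R/in) = 24.4/6.09 = 4.007 in

4.01 in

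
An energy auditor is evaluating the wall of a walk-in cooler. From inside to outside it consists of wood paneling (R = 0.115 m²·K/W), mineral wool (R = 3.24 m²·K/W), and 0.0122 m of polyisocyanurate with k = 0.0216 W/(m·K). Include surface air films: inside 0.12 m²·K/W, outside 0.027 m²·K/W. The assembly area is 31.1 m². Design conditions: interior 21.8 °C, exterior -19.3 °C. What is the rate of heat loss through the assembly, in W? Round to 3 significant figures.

314 W

0.0122/0.0216 = 0.5648
R_total = 0.12 + 0.115 + 3.24 + 0.5648 + 0.027 = 4.067 m²·K/W
Q = A·ΔT/R = 31.1 × (21.8 − (-19.3)) / 4.067 = 314.3 W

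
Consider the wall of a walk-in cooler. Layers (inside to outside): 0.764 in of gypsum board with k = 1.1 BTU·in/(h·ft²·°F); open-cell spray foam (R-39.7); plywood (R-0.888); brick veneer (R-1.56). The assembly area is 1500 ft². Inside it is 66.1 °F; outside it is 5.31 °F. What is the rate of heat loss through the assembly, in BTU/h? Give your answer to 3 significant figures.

0.764/1.1 = 0.6945
R_total = 0.6945 + 39.7 + 0.888 + 1.56 = 42.84 ft²·°F·h/BTU
Q = A·ΔT/R = 1500 × (66.1 − 5.31) / 42.84 = 2128 BTU/h

2130 BTU/h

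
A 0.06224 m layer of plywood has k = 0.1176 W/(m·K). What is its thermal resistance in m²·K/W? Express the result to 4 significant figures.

R = L/k = 0.06224/0.1176 = 0.52925 m²·K/W

0.5293 m²·K/W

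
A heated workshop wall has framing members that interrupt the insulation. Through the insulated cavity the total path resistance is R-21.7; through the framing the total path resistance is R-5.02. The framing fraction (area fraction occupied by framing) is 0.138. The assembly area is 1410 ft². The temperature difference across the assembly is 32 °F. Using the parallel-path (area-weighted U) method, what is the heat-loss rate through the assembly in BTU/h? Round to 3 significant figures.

U_eff = 0.862/21.7 + 0.138/5.02 = 0.03972 + 0.02749 = 0.06721
R_eff = 1/U_eff = 14.88 ft²·°F·h/BTU
Q = 1410 × 32 / 14.88 = 3033 BTU/h

3030 BTU/h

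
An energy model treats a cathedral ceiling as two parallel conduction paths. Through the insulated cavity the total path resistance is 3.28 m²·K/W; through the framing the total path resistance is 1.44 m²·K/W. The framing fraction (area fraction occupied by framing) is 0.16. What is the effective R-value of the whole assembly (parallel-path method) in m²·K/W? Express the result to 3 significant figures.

2.72 m²·K/W

U_eff = 0.84/3.28 + 0.16/1.44 = 0.2561 + 0.1111 = 0.3672
R_eff = 1/U_eff = 2.723 m²·K/W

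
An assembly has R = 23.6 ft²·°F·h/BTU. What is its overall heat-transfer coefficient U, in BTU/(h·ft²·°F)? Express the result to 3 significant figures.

0.0424 BTU/(h·ft²·°F)

U = 1/R = 1/23.6 = 0.04237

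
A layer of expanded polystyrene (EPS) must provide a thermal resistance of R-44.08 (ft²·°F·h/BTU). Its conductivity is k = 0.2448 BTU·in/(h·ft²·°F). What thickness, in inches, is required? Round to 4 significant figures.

10.79 in

L = R × k = 44.08 × 0.2448 = 10.791 in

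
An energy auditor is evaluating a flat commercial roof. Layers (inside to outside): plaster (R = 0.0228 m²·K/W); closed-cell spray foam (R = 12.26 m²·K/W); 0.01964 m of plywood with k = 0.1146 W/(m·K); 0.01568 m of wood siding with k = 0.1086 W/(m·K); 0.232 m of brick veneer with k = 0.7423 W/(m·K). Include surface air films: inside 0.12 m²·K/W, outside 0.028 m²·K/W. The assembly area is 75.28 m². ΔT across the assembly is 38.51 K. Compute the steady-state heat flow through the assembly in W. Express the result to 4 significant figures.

0.01964/0.1146 = 0.17138
0.01568/0.1086 = 0.14438
0.232/0.7423 = 0.31254
R_total = 0.12 + 0.0228 + 12.26 + 0.17138 + 0.14438 + 0.31254 + 0.028 = 13.059 m²·K/W
Q = A·ΔT/R = 75.28 × 38.51 / 13.059 = 221.99 W

222.0 W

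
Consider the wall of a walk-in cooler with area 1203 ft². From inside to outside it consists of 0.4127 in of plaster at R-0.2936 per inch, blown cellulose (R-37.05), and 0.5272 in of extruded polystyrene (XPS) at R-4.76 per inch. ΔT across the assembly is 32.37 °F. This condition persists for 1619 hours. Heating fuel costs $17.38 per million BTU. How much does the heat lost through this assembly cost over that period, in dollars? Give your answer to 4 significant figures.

27.61 dollars

0.4127 × 0.2936 = 0.12117
0.5272 × 4.76 = 2.5095
R_total = 0.12117 + 37.05 + 2.5095 = 39.681 ft²·°F·h/BTU
Q = 1203 × 32.37 / 39.681 = 981.36 BTU/h
E = 981.36 × 1619 = 1588800 BTU
Cost = 1588800/10⁶ × 17.38 = $27.614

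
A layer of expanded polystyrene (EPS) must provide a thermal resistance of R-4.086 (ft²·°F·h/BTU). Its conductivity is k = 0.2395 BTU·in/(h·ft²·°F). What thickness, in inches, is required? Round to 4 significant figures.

L = R × k = 4.086 × 0.2395 = 0.9786 in

0.9786 in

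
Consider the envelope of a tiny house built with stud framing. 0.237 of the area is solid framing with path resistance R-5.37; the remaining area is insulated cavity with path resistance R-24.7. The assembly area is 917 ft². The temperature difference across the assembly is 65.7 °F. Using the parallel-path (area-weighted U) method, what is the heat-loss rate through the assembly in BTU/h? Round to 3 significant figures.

4520 BTU/h

U_eff = 0.763/24.7 + 0.237/5.37 = 0.03089 + 0.04413 = 0.07502
R_eff = 1/U_eff = 13.33 ft²·°F·h/BTU
Q = 917 × 65.7 / 13.33 = 4520 BTU/h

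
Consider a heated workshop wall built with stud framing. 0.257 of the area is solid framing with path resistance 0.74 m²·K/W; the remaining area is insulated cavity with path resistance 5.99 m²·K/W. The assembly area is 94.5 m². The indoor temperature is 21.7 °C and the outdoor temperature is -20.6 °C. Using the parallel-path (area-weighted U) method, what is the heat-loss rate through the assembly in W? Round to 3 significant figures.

1880 W

U_eff = 0.743/5.99 + 0.257/0.74 = 0.124 + 0.3473 = 0.4713
R_eff = 1/U_eff = 2.122 m²·K/W
Q = 94.5 × (21.7 − (-20.6)) / 2.122 = 1884 W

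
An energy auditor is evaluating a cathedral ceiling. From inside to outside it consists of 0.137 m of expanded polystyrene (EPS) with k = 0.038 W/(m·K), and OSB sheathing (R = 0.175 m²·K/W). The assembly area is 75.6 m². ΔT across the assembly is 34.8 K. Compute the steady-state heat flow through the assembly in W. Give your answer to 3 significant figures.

0.137/0.038 = 3.605
R_total = 3.605 + 0.175 = 3.78 m²·K/W
Q = A·ΔT/R = 75.6 × 34.8 / 3.78 = 696 W

696 W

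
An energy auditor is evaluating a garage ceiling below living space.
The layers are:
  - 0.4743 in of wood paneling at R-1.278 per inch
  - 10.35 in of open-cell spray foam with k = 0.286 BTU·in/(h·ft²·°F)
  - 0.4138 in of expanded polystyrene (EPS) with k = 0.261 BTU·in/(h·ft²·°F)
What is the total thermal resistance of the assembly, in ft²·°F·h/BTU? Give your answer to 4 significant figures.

0.4743 × 1.278 = 0.60616
10.35/0.286 = 36.189
0.4138/0.261 = 1.5854
R_total = 0.60616 + 36.189 + 1.5854 = 38.38 ft²·°F·h/BTU

38.38 ft²·°F·h/BTU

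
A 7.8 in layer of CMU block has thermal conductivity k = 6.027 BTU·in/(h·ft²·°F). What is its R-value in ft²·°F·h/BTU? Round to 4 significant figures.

R = L/k = 7.8/6.027 = 1.2942 ft²·°F·h/BTU

1.294 ft²·°F·h/BTU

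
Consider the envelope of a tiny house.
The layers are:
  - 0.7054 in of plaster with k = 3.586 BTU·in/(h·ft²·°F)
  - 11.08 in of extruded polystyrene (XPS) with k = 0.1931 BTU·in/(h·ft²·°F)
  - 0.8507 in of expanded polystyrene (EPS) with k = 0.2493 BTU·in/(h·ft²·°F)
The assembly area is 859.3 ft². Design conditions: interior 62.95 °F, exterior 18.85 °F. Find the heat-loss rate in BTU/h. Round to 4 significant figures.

621.3 BTU/h

0.7054/3.586 = 0.19671
11.08/0.1931 = 57.38
0.8507/0.2493 = 3.4124
R_total = 0.19671 + 57.38 + 3.4124 = 60.989 ft²·°F·h/BTU
Q = A·ΔT/R = 859.3 × (62.95 − 18.85) / 60.989 = 621.35 BTU/h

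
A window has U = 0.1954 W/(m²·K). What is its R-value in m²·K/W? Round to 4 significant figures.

5.118 m²·K/W

R = 1/U = 1/0.1954 = 5.1177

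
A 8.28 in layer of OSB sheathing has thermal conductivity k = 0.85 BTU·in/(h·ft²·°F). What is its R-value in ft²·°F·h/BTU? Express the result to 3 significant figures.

9.74 ft²·°F·h/BTU

R = L/k = 8.28/0.85 = 9.741 ft²·°F·h/BTU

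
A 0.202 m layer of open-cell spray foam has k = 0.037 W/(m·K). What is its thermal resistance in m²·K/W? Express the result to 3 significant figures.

R = L/k = 0.202/0.037 = 5.459 m²·K/W

5.46 m²·K/W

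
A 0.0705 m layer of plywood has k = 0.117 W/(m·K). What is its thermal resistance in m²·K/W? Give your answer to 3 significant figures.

R = L/k = 0.0705/0.117 = 0.6026 m²·K/W

0.603 m²·K/W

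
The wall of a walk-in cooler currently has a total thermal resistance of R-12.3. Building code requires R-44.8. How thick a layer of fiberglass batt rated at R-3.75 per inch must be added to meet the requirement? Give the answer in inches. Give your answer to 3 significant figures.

8.67 in

ΔR = 44.8 − 12.3 = 32.5 ft²·°F·h/BTU
L = ΔR / (R/in) = 32.5/3.75 = 8.667 in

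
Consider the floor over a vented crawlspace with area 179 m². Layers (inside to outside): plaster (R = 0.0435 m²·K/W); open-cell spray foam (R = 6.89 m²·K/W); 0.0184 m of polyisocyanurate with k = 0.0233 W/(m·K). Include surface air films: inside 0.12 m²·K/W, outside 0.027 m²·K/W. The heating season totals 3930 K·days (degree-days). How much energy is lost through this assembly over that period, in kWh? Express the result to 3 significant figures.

0.0184/0.0233 = 0.7897
R_total = 0.12 + 0.0435 + 6.89 + 0.7897 + 0.027 = 7.87 m²·K/W
E = A × HDD × 24 / R / 1000 = 179 × 3930 × 24 / 7.87 / 1000 = 2145 kWh

2150 kWh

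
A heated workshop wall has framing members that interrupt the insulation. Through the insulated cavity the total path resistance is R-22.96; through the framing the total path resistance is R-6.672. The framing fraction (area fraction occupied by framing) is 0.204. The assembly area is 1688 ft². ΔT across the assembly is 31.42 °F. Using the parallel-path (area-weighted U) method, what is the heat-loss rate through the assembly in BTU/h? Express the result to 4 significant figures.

3460 BTU/h

U_eff = 0.796/22.96 + 0.204/6.672 = 0.034669 + 0.030576 = 0.065245
R_eff = 1/U_eff = 15.327 ft²·°F·h/BTU
Q = 1688 × 31.42 / 15.327 = 3460.4 BTU/h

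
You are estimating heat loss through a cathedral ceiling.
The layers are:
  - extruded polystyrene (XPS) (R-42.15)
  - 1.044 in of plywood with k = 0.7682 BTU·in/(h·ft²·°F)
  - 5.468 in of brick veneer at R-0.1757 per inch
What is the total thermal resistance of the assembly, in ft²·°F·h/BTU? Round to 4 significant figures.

1.044/0.7682 = 1.359
5.468 × 0.1757 = 0.96073
R_total = 42.15 + 1.359 + 0.96073 = 44.47 ft²·°F·h/BTU

44.47 ft²·°F·h/BTU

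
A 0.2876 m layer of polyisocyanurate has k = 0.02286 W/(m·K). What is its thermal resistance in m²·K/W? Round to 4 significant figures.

12.58 m²·K/W

R = L/k = 0.2876/0.02286 = 12.581 m²·K/W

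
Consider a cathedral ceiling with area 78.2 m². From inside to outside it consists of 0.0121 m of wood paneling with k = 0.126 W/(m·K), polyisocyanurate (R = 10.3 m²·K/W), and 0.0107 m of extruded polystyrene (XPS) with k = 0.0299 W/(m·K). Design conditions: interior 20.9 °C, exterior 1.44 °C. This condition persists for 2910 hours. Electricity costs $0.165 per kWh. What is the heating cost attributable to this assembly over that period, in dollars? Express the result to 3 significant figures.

0.0121/0.126 = 0.09603
0.0107/0.0299 = 0.3579
R_total = 0.09603 + 10.3 + 0.3579 = 10.75 m²·K/W
Q = 78.2 × (20.9 − 1.44) / 10.75 = 141.5 W
E = 141.5 W × 2910 h / 1000 = 411.8 kWh
Cost = 411.8 × 0.165 = $67.95

67.9 dollars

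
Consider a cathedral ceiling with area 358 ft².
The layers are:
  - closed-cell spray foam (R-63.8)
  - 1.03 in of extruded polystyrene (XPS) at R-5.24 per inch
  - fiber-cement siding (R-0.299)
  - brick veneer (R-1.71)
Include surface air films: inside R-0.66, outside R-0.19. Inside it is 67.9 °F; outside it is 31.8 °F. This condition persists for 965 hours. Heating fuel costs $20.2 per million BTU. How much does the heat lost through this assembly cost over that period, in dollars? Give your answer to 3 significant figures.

1.03 × 5.24 = 5.397
R_total = 0.66 + 63.8 + 5.397 + 0.299 + 1.71 + 0.19 = 72.06 ft²·°F·h/BTU
Q = 358 × (67.9 − 31.8) / 72.06 = 179.4 BTU/h
E = 179.4 × 965 = 173100 BTU
Cost = 173100/10⁶ × 20.2 = $3.496

3.50 dollars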